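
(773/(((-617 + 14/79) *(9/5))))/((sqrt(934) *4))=-0.01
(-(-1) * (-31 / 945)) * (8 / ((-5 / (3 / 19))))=248 / 29925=0.01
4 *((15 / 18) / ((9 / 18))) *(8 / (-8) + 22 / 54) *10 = -3200 / 81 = -39.51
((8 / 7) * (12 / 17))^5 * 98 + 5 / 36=589503397027 / 17532394236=33.62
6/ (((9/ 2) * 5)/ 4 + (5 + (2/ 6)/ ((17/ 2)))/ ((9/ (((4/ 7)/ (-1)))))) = 154224/ 136361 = 1.13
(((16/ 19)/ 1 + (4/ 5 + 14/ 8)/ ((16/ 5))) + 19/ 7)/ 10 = 7411/ 17024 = 0.44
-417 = -417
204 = 204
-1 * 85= -85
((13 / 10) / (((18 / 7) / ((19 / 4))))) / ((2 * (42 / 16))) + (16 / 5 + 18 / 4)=8.16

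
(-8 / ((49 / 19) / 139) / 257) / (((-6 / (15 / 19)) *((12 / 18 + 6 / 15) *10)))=2085 / 100744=0.02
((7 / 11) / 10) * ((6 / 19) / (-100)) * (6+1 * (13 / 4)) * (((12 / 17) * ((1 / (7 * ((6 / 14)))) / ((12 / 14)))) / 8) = -1813 / 28424000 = -0.00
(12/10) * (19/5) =114/25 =4.56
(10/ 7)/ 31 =10/ 217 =0.05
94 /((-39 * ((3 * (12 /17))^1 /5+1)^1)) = -7990 /4719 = -1.69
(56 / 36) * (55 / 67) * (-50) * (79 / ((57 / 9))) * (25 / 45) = -15207500 / 34371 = -442.45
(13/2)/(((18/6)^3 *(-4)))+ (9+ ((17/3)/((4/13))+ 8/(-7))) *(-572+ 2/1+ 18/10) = -112862021/7560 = -14928.84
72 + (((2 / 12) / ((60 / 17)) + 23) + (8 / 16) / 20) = 17113 / 180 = 95.07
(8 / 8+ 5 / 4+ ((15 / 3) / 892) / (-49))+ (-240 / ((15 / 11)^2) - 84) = -69107849 / 327810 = -210.82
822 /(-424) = -411 /212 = -1.94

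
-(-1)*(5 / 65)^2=1 / 169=0.01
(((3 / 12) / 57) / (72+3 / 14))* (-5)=-35 / 115254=-0.00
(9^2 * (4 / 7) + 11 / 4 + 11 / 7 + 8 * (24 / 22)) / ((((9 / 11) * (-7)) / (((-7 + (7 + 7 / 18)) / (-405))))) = 3655 / 367416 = 0.01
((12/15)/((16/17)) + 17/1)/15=119/100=1.19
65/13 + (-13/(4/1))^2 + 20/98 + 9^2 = 75865/784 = 96.77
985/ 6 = 164.17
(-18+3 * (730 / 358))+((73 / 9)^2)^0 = -1948 / 179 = -10.88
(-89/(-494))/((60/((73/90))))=6497/2667600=0.00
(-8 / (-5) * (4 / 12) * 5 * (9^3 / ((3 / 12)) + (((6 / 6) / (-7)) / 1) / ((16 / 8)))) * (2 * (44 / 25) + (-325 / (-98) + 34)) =8168600654 / 25725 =317535.50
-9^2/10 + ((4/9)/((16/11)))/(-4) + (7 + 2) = 593/720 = 0.82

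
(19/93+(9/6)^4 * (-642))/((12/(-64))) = 4835882/279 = 17332.91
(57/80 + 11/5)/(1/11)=2563/80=32.04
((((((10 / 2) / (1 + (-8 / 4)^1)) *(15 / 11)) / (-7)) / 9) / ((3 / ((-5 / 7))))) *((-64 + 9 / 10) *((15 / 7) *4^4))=10096000 / 11319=891.95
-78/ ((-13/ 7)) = 42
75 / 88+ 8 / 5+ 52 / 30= 1105 / 264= 4.19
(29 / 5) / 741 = 29 / 3705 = 0.01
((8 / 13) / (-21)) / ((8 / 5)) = -5 / 273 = -0.02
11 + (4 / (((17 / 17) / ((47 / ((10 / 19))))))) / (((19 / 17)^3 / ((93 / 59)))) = 44120891 / 106495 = 414.30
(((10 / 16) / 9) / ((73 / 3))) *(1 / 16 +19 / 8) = 65 / 9344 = 0.01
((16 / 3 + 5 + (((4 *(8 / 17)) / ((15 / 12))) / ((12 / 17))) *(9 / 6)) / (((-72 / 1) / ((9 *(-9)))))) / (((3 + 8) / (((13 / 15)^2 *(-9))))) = -102921 / 11000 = -9.36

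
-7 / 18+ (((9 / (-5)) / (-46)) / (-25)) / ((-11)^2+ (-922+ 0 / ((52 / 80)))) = -895558 / 2302875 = -0.39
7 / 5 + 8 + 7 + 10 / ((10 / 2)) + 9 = 137 / 5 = 27.40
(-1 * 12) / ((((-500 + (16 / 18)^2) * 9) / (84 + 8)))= 2484 / 10109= 0.25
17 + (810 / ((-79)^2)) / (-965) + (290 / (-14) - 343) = -2923354185 / 8431591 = -346.71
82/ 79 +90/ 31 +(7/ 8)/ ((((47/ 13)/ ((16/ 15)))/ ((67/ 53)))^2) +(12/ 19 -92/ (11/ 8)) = -44458756657702856/ 714603344427225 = -62.21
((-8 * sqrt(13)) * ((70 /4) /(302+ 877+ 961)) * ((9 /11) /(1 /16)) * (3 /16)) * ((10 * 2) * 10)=-37800 * sqrt(13) /1177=-115.79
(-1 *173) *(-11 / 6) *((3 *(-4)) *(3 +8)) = -41866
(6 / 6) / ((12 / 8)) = 2 / 3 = 0.67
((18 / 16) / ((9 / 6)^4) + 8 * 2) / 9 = 146 / 81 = 1.80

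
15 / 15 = 1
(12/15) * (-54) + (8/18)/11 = -21364/495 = -43.16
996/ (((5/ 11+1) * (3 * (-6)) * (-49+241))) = -913/ 4608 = -0.20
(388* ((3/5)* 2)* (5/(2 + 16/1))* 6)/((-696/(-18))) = 582/29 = 20.07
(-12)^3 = -1728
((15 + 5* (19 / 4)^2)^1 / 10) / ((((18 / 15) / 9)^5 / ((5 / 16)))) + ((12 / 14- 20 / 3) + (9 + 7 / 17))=554414179199 / 5849088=94786.43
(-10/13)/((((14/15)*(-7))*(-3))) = -25/637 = -0.04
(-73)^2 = 5329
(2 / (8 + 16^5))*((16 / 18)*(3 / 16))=1 / 3145752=0.00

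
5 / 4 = 1.25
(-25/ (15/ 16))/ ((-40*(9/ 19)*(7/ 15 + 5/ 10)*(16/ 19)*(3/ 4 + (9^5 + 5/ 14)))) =12635/ 431538183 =0.00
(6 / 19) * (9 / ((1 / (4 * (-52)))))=-591.16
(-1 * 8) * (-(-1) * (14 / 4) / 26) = -14 / 13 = -1.08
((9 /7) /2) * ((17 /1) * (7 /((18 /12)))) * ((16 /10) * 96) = 39168 /5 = 7833.60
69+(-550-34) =-515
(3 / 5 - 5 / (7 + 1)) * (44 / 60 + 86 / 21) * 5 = -169 / 280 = -0.60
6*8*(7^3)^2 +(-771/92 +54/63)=3636761043/644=5647144.48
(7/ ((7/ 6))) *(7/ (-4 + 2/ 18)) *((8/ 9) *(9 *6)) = -2592/ 5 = -518.40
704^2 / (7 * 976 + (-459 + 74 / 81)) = 40144896 / 516287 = 77.76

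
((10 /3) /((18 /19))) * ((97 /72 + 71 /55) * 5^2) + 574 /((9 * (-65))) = 321187301 /1389960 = 231.08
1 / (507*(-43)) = -1 / 21801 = -0.00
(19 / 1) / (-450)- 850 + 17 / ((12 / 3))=-761213 / 900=-845.79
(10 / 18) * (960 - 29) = 517.22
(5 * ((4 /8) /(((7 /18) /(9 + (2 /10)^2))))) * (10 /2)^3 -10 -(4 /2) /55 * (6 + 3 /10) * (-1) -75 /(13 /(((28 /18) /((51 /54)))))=3082209461 /425425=7245.01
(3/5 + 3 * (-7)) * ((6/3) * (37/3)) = -2516/5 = -503.20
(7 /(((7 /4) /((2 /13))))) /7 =8 /91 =0.09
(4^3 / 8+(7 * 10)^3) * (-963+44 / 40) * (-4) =6598787904 / 5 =1319757580.80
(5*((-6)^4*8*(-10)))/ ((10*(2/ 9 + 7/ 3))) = -466560/ 23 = -20285.22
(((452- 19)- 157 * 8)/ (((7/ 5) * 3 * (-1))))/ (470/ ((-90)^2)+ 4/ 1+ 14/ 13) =14443650/ 378497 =38.16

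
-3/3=-1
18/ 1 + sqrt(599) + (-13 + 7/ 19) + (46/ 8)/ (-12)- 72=-61205/ 912 + sqrt(599)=-42.64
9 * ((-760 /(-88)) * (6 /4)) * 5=12825 /22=582.95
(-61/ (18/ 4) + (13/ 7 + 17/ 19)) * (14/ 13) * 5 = -129320/ 2223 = -58.17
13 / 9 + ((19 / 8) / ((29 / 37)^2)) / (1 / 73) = 17176691 / 60552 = 283.67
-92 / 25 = -3.68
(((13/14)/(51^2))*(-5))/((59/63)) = -65/34102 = -0.00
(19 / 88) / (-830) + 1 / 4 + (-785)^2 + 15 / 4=45009366141 / 73040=616229.00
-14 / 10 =-7 / 5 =-1.40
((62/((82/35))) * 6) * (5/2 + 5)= 48825/41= 1190.85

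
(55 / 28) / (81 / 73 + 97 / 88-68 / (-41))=3621530 / 7135807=0.51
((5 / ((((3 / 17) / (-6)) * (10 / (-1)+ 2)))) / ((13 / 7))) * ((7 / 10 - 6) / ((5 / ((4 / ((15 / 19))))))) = -119833 / 1950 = -61.45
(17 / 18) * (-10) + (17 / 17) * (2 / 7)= -577 / 63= -9.16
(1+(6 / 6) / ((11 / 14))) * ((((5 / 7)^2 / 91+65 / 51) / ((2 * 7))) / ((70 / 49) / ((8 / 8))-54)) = -0.00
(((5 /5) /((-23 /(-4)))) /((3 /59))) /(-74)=-118 /2553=-0.05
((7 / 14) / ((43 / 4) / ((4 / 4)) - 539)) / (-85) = 2 / 179605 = 0.00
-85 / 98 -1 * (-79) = 7657 / 98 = 78.13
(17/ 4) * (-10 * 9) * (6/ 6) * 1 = -765/ 2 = -382.50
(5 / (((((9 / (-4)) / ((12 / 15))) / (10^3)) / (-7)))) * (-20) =-2240000 / 9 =-248888.89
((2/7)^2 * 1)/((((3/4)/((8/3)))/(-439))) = -56192/441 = -127.42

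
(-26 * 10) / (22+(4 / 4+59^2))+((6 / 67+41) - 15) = 1526893 / 58692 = 26.02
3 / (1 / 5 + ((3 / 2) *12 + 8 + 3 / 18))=90 / 791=0.11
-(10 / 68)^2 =-0.02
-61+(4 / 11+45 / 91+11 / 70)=-600447 / 10010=-59.98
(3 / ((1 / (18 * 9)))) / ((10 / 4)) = 972 / 5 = 194.40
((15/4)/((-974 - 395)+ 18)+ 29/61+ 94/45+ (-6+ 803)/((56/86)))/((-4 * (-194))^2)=4548564829/2233166685120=0.00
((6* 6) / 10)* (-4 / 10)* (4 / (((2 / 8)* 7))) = -576 / 175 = -3.29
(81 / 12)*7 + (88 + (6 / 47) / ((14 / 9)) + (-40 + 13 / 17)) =2149877 / 22372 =96.10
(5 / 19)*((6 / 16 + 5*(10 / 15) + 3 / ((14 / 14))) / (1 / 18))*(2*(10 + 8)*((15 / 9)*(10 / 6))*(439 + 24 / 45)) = 1396675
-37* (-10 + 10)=0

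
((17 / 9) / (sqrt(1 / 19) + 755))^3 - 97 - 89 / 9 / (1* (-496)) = -96.98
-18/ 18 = -1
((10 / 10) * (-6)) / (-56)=3 / 28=0.11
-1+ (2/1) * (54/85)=23/85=0.27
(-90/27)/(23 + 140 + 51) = -5/321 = -0.02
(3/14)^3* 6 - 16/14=-1487/1372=-1.08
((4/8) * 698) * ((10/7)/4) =1745/14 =124.64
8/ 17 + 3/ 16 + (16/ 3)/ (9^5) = 31713665/ 48183984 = 0.66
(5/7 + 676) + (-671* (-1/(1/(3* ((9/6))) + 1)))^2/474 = 1451715/1106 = 1312.58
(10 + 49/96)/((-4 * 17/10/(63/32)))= -105945/34816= -3.04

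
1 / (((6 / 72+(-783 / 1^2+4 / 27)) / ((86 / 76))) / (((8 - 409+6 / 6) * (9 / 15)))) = 557280 / 1606241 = 0.35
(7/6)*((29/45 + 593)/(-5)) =-93499/675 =-138.52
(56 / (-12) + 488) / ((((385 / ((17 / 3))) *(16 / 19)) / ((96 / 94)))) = 93670 / 10857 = 8.63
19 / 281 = 0.07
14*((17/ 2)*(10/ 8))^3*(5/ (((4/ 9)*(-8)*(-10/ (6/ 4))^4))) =-25071039/ 2097152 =-11.95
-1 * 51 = -51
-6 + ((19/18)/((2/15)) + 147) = 1787/12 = 148.92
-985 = -985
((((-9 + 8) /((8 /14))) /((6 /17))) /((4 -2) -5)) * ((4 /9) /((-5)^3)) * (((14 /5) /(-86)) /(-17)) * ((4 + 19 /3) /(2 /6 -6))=1519 /74013750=0.00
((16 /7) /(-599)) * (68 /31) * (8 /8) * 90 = -97920 /129983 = -0.75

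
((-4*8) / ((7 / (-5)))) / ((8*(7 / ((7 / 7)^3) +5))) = 0.24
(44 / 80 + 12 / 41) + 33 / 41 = 1351 / 820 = 1.65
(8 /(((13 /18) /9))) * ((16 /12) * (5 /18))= 480 /13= 36.92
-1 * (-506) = 506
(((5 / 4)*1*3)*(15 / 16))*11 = 2475 / 64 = 38.67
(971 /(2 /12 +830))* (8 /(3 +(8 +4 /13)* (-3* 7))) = -201968 /3700883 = -0.05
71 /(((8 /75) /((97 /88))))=516525 /704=733.70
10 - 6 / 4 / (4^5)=20477 / 2048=10.00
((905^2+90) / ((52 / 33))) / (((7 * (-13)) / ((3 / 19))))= -901.95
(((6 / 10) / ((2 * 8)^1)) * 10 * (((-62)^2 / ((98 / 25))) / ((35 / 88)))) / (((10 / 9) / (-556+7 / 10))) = -462075.98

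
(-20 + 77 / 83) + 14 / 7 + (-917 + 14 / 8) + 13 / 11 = -3400525 / 3652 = -931.14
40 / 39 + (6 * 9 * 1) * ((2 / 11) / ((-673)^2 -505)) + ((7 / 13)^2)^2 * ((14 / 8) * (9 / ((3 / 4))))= 99178634393 / 35534625126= 2.79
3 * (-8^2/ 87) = -64/ 29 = -2.21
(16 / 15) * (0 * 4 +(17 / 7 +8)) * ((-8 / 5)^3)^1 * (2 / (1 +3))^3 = -74752 / 13125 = -5.70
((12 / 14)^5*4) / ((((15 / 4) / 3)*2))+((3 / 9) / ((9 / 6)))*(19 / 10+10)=511981 / 151263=3.38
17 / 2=8.50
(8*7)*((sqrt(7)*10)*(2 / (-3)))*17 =-19040*sqrt(7) / 3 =-16791.70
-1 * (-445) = 445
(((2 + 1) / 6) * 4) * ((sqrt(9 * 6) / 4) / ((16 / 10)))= 15 * sqrt(6) / 16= 2.30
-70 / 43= -1.63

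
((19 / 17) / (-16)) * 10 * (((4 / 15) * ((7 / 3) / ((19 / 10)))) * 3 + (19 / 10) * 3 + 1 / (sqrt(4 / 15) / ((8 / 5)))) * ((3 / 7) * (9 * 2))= -34281 / 952 - 513 * sqrt(15) / 119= -52.71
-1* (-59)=59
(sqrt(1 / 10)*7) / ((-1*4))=-7*sqrt(10) / 40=-0.55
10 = 10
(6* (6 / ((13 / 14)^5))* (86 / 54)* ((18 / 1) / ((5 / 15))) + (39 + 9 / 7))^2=20474652.06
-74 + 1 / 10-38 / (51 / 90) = -23963 / 170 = -140.96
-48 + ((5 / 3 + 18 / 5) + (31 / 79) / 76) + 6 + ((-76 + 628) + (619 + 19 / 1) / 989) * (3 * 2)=3279.14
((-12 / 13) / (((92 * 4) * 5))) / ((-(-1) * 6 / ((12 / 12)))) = -1 / 11960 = -0.00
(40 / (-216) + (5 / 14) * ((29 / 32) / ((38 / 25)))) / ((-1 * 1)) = -12755 / 459648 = -0.03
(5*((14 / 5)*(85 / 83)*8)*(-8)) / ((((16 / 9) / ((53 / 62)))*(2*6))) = -94605 / 2573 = -36.77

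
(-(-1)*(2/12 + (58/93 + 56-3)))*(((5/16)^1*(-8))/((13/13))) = -16675/124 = -134.48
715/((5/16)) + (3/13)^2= 386681/169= 2288.05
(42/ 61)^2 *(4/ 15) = 2352/ 18605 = 0.13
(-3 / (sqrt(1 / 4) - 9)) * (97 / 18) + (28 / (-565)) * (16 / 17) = 53461 / 28815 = 1.86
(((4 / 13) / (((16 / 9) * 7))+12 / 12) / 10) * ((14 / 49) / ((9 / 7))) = 373 / 16380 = 0.02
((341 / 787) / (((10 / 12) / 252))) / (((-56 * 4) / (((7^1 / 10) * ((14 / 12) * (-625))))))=3759525 / 12592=298.56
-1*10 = -10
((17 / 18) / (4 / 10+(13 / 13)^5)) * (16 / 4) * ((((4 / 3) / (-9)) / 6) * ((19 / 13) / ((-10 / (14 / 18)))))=646 / 85293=0.01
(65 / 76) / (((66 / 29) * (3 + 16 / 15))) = 9425 / 101992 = 0.09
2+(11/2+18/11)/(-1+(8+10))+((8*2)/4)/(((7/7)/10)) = 15865/374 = 42.42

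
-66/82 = -33/41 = -0.80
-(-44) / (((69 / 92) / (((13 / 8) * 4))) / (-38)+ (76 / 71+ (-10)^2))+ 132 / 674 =1508073094 / 2389220475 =0.63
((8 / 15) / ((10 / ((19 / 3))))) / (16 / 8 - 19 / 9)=-76 / 25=-3.04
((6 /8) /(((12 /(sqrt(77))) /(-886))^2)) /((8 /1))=15111173 /384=39352.01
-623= -623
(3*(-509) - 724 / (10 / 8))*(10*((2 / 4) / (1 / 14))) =-147434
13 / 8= 1.62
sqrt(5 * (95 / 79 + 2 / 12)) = sqrt(1538130) / 474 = 2.62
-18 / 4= -9 / 2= -4.50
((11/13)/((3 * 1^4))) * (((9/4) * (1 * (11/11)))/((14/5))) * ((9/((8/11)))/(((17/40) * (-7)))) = -81675/86632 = -0.94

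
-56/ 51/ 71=-56/ 3621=-0.02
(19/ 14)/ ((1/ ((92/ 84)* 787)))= 343919/ 294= 1169.79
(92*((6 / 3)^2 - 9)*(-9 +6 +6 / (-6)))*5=9200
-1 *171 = -171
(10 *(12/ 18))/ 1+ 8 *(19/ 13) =716/ 39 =18.36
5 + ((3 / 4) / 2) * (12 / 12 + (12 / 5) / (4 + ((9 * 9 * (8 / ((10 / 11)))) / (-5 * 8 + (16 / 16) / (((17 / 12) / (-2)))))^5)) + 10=608938798649270811 / 39605777056405256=15.37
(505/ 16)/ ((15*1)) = 101/ 48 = 2.10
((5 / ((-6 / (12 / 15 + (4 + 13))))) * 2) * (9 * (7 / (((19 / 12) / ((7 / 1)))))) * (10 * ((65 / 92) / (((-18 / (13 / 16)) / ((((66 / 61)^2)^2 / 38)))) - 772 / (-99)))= -1629408927720071645 / 2529164392106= -644247.93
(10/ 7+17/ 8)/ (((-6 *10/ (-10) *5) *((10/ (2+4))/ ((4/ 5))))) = 199/ 3500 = 0.06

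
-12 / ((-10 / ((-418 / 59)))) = -2508 / 295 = -8.50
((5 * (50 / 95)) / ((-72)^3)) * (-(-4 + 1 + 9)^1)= 25 / 590976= 0.00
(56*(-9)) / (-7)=72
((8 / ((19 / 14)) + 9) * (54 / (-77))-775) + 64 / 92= -784.75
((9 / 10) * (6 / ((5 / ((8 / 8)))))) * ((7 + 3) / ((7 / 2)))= 108 / 35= 3.09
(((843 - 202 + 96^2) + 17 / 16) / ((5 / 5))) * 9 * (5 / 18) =788645 / 32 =24645.16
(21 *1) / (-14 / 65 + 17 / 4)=5460 / 1049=5.20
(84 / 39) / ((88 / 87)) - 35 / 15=-175 / 858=-0.20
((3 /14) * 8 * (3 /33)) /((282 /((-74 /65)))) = -148 /235235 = -0.00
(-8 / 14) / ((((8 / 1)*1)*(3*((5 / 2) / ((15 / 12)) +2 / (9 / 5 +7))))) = -11 / 1029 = -0.01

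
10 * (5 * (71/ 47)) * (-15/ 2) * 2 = -53250/ 47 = -1132.98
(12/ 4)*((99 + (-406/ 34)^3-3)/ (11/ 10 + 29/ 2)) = -39468895/ 127738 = -308.98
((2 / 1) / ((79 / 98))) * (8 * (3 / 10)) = 2352 / 395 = 5.95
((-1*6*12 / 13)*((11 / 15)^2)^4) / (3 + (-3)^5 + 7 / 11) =18863581528 / 9747242578125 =0.00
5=5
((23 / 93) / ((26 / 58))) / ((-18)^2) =667 / 391716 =0.00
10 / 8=5 / 4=1.25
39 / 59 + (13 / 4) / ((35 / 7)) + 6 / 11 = 24097 / 12980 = 1.86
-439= -439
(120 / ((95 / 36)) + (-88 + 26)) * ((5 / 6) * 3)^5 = -490625 / 304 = -1613.90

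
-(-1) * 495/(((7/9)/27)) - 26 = 120103/7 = 17157.57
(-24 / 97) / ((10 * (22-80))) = 0.00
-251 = -251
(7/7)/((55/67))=67/55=1.22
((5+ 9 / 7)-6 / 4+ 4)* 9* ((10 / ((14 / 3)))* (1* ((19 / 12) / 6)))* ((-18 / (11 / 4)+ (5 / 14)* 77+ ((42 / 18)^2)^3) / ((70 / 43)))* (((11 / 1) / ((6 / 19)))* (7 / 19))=97956851459 / 1524096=64272.10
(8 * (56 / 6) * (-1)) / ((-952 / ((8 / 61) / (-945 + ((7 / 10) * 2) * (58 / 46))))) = -460 / 42182049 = -0.00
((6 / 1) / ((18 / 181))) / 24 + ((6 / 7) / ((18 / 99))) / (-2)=79 / 504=0.16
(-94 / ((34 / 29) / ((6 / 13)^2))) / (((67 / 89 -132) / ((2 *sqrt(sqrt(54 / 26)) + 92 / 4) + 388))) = 53.80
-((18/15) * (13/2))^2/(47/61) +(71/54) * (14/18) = -77.94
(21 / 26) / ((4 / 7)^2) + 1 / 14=7411 / 2912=2.54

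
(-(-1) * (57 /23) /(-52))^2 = 0.00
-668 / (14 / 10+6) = -3340 / 37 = -90.27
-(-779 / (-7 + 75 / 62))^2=-2332696804 / 128881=-18099.62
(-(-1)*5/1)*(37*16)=2960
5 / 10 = 1 / 2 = 0.50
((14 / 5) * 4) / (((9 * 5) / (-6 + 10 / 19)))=-5824 / 4275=-1.36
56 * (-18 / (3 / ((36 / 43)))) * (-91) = 25598.51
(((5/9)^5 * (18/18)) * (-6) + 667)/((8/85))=1115396435/157464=7083.50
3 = 3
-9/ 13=-0.69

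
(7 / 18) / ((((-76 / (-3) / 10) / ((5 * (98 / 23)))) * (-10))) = -1715 / 5244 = -0.33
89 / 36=2.47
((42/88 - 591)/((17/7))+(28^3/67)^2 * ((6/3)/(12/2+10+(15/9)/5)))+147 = 43814346723/3357772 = 13048.64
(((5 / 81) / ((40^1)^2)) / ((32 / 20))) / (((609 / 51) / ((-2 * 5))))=-85 / 4209408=-0.00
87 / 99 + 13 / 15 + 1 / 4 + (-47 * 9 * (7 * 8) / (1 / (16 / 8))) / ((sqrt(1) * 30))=-69397 / 44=-1577.20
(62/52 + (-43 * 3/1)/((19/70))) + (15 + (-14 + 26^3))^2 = 152621524735/494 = 308950454.93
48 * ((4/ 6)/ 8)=4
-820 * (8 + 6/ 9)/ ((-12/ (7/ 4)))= 18655/ 18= 1036.39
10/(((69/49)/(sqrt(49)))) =3430/69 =49.71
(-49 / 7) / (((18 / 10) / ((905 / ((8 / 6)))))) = -31675 / 12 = -2639.58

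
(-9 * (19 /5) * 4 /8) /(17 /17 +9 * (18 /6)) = -171 /280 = -0.61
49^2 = 2401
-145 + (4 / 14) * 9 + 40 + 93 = -66 / 7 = -9.43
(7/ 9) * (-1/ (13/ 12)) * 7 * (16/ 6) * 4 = -6272/ 117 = -53.61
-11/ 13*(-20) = 220/ 13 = 16.92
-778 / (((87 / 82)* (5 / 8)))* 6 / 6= -510368 / 435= -1173.26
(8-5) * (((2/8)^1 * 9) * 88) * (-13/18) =-429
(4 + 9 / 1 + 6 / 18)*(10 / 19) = 400 / 57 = 7.02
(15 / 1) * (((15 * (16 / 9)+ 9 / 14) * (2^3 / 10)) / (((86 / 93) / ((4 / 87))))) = 142228 / 8729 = 16.29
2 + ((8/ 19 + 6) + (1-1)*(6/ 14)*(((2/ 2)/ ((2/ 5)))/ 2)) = 160/ 19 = 8.42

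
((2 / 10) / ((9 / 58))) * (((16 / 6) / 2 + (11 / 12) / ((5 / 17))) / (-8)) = -2581 / 3600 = -0.72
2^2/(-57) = -4/57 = -0.07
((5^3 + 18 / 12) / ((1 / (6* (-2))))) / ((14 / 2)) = -1518 / 7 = -216.86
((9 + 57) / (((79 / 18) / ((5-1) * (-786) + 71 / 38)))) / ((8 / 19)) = -35462097 / 316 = -112221.83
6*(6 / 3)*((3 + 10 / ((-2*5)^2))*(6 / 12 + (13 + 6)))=3627 / 5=725.40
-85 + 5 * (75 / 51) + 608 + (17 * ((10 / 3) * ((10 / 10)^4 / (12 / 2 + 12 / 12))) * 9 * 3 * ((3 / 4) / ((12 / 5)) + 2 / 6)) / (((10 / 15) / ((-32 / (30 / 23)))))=-555059 / 119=-4664.36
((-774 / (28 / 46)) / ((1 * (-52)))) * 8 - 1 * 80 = 10522 / 91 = 115.63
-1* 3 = -3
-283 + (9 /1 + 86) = -188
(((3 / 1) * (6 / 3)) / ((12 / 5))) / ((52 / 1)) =5 / 104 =0.05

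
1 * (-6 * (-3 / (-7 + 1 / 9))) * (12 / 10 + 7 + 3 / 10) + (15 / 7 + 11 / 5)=-17.87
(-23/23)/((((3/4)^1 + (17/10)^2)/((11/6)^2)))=-3025/3276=-0.92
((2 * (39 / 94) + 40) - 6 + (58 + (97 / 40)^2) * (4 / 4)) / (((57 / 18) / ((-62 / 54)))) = -76704571 / 2143200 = -35.79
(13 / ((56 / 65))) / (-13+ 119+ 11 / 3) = 2535 / 18424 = 0.14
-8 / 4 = -2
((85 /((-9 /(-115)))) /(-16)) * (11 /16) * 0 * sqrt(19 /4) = 0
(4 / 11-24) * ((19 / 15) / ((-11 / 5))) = 4940 / 363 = 13.61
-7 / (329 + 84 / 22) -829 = -433578 / 523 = -829.02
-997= -997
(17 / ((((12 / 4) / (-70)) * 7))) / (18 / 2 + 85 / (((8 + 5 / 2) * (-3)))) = -3570 / 397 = -8.99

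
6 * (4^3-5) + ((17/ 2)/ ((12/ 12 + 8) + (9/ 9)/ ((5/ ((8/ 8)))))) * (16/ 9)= 73618/ 207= 355.64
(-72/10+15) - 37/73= 2662/365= 7.29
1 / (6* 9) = 1 / 54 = 0.02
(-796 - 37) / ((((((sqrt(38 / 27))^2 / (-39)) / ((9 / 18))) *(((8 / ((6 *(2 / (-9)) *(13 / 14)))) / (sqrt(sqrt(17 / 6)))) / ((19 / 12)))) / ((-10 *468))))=35294805 *17^(1 / 4) *6^(3 / 4) / 16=17171825.73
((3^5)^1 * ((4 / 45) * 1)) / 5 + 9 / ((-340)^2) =499401 / 115600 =4.32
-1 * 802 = -802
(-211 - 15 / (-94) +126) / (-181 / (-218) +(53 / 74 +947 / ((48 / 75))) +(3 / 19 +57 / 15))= -0.06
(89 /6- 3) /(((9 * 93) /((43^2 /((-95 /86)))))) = -5644997 /238545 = -23.66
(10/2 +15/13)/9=80/117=0.68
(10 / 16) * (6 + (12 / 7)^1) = 135 / 28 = 4.82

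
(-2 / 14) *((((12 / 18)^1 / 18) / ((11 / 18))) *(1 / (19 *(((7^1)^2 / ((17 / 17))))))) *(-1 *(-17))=-34 / 215061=-0.00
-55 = -55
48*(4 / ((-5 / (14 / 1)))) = -2688 / 5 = -537.60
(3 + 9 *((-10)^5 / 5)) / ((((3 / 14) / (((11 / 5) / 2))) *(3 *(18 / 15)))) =-4619923 / 18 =-256662.39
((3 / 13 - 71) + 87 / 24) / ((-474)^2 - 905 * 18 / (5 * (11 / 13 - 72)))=-6459275 / 21618236016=-0.00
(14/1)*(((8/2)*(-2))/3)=-112/3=-37.33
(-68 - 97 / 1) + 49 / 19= -3086 / 19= -162.42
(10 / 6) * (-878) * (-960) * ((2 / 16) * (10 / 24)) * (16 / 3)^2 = 56192000 / 27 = 2081185.19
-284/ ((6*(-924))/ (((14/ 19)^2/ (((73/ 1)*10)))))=497/ 13044735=0.00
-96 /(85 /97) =-9312 /85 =-109.55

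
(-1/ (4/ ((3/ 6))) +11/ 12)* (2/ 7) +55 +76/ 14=5095/ 84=60.65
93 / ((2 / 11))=1023 / 2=511.50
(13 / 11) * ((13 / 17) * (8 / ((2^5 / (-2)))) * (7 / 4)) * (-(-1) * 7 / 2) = -8281 / 2992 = -2.77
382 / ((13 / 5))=1910 / 13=146.92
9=9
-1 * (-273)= 273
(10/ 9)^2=100/ 81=1.23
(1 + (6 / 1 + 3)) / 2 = 5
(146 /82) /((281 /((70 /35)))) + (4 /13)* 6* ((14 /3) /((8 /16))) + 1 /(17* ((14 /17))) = 36306201 /2096822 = 17.31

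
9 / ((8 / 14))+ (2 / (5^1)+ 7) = 463 / 20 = 23.15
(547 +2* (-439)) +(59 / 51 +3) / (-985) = -16627997 / 50235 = -331.00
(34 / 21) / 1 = 34 / 21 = 1.62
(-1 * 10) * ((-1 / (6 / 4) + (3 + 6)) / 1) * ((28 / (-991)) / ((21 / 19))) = 2.13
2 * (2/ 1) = 4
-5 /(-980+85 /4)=4 /767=0.01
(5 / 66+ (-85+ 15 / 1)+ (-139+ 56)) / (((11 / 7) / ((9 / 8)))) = -211953 / 1936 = -109.48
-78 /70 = -1.11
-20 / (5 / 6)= -24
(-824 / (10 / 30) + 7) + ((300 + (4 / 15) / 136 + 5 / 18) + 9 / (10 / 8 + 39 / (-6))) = -11601257 / 5355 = -2166.43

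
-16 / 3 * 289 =-4624 / 3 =-1541.33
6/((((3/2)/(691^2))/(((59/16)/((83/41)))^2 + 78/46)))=97103247774599/10140608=9575683.01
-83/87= -0.95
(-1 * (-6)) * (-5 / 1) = -30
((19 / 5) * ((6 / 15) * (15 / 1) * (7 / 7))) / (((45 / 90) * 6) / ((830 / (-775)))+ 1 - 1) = -8.14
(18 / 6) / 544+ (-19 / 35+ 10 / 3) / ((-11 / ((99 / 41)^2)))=-47162919 / 32006240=-1.47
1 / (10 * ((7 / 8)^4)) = 2048 / 12005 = 0.17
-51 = -51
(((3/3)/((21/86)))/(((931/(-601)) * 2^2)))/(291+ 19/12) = -51686/22881187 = -0.00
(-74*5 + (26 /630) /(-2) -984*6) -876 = -7150.02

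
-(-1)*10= 10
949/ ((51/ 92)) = 1711.92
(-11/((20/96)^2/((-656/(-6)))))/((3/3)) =-27709.44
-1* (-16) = 16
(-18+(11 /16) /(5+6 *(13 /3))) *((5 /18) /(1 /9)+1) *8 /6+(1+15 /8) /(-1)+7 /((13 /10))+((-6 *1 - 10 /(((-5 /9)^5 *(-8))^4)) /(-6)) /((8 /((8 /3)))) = -6022581992083352564399 /94453125000000000000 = -63.76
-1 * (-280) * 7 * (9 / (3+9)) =1470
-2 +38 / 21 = -4 / 21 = -0.19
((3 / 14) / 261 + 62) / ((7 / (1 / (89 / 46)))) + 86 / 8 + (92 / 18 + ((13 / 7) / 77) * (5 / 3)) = 1025634581 / 50081724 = 20.48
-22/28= -11/14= -0.79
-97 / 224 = -0.43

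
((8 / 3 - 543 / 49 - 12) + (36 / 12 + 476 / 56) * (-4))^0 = 1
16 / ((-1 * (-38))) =8 / 19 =0.42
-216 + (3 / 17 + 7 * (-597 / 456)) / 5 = -562789 / 2584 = -217.80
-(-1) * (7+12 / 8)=17 / 2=8.50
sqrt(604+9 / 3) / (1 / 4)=4 * sqrt(607)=98.55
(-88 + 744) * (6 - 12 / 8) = 2952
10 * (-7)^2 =490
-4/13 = -0.31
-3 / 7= -0.43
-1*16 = -16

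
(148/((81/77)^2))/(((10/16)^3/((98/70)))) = 3144931328/4100625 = 766.94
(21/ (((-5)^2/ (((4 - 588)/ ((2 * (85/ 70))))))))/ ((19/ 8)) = -686784/ 8075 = -85.05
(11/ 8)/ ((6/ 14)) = 77/ 24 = 3.21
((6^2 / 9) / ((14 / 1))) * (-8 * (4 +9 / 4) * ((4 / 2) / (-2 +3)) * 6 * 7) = -1200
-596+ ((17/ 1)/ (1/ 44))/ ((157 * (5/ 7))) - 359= -744439/ 785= -948.33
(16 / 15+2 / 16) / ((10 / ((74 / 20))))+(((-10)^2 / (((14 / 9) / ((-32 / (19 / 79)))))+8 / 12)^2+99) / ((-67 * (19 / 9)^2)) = -1257701374980166687 / 5134126116000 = -244968.93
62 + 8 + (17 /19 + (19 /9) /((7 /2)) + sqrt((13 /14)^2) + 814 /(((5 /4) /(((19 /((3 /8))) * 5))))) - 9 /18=197555984 /1197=165042.59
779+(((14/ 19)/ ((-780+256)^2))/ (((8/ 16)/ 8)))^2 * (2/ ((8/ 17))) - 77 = 74632758980495/ 106314471481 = 702.00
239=239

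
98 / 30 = 49 / 15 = 3.27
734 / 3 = 244.67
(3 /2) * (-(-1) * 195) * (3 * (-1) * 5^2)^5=-1388232421875 /2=-694116210937.50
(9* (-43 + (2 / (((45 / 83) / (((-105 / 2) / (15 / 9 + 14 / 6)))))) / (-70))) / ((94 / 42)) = -319851 / 1880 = -170.13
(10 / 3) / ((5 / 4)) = 8 / 3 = 2.67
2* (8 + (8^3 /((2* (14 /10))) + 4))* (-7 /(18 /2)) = -2728 /9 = -303.11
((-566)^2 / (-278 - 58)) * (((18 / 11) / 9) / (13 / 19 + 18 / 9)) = -1521691 / 23562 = -64.58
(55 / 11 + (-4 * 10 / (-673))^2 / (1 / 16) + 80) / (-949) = -0.09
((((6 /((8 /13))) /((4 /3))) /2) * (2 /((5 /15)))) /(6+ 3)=39 /16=2.44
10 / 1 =10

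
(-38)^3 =-54872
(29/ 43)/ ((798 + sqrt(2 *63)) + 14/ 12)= 119190/ 141208861 - 3132 *sqrt(14)/ 988462027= 0.00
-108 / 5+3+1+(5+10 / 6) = -164 / 15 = -10.93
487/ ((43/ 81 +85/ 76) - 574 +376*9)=2997972/ 17308513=0.17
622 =622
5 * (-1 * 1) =-5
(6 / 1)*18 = 108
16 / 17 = 0.94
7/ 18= 0.39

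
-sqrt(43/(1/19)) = -28.58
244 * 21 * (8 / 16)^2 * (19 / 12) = 2028.25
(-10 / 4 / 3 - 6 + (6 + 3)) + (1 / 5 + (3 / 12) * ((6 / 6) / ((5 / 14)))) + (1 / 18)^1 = 281 / 90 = 3.12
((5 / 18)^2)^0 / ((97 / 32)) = 32 / 97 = 0.33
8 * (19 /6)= 76 /3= 25.33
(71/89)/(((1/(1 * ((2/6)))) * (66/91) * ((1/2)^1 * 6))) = 0.12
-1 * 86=-86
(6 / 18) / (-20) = -1 / 60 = -0.02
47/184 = 0.26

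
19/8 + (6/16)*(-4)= 7/8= 0.88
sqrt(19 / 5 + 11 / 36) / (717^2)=sqrt(3695) / 15422670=0.00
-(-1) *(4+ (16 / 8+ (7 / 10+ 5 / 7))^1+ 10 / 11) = 6409 / 770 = 8.32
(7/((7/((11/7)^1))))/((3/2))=22/21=1.05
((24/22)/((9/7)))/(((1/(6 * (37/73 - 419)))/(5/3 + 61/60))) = -13771940/2409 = -5716.87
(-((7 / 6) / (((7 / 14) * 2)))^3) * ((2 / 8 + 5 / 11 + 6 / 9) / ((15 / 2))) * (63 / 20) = -434581 / 475200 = -0.91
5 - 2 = 3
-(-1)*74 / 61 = 74 / 61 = 1.21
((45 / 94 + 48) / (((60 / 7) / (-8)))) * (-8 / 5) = 85064 / 1175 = 72.39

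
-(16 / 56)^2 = -0.08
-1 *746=-746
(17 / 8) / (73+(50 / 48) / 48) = 2448 / 84121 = 0.03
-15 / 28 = -0.54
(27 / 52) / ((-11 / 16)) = -108 / 143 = -0.76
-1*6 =-6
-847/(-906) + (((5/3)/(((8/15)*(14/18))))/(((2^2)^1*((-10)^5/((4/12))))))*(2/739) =140208990641/149975616000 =0.93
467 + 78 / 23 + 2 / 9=97417 / 207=470.61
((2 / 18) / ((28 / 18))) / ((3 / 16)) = 8 / 21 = 0.38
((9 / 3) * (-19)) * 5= -285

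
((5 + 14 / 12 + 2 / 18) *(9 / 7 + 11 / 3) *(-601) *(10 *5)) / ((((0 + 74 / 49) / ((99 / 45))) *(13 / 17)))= -1777962340 / 999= -1779742.08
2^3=8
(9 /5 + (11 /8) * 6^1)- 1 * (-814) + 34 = 17161 /20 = 858.05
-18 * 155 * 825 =-2301750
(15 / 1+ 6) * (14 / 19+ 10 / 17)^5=301604724169728 / 3515706497843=85.79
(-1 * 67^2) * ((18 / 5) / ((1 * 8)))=-40401 / 20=-2020.05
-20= -20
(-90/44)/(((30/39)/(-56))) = 1638/11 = 148.91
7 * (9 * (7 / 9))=49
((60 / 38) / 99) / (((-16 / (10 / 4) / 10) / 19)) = -125 / 264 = -0.47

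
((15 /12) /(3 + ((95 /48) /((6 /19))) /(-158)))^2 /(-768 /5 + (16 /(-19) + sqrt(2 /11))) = -8267487250176000 /7161386108139715421- 4866482160000 * sqrt(22) /7161386108139715421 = -0.00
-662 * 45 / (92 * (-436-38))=4965 / 7268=0.68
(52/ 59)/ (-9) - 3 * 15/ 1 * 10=-239002/ 531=-450.10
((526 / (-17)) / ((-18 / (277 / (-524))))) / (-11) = 72851 / 881892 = 0.08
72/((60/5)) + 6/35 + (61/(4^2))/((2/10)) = 14131/560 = 25.23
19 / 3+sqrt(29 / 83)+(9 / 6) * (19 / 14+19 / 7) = sqrt(2407) / 83+1045 / 84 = 13.03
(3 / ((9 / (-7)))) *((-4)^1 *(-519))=-4844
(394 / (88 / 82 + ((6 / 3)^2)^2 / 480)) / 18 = 80770 / 4083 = 19.78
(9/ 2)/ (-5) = -9/ 10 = -0.90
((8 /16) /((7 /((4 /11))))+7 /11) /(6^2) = 0.02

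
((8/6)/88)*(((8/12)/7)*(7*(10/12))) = 5/594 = 0.01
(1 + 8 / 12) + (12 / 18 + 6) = 25 / 3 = 8.33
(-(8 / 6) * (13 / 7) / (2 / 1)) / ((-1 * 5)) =26 / 105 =0.25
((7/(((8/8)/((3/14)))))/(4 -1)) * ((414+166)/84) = 3.45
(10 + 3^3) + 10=47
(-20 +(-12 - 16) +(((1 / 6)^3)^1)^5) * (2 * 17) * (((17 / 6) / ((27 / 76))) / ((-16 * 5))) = 123925716014721677 / 761699675013120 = 162.70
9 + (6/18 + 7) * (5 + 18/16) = 647/12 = 53.92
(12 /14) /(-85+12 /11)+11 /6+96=3792211 /38766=97.82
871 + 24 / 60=4357 / 5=871.40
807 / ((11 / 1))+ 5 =862 / 11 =78.36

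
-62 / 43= -1.44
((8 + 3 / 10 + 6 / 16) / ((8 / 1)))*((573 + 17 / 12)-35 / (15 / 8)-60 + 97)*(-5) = -822737 / 256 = -3213.82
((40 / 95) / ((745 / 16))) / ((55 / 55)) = 128 / 14155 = 0.01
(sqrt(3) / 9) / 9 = sqrt(3) / 81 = 0.02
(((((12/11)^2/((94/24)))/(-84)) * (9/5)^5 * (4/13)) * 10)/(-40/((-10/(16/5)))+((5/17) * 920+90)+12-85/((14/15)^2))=-32379637248/44311866366625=-0.00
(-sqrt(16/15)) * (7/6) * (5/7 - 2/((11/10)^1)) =34 * sqrt(15)/99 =1.33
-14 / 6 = -7 / 3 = -2.33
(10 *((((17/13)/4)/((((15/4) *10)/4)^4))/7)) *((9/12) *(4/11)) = 34816/2111484375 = 0.00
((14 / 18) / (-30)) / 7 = -1 / 270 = -0.00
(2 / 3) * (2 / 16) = 1 / 12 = 0.08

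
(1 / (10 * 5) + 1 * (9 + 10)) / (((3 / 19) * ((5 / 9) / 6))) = 162621 / 125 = 1300.97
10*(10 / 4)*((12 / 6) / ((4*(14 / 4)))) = 25 / 7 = 3.57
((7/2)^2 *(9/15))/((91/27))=567/260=2.18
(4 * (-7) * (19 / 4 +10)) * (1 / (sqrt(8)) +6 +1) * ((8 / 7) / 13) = -3304 / 13-118 * sqrt(2) / 13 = -266.99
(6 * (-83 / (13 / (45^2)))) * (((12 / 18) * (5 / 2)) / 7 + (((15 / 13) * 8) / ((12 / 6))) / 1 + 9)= -1271319300 / 1183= -1074657.06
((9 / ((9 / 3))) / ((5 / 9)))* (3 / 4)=81 / 20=4.05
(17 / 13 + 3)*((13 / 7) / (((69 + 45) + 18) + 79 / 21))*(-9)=-1512 / 2851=-0.53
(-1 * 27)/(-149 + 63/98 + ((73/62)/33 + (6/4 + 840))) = -386694/9927703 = -0.04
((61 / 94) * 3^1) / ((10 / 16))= 732 / 235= 3.11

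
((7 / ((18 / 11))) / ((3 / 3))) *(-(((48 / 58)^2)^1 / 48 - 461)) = 29852053 / 15138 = 1971.99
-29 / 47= -0.62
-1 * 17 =-17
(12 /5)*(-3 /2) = -18 /5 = -3.60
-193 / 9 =-21.44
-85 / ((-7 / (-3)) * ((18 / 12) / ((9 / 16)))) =-765 / 56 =-13.66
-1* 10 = -10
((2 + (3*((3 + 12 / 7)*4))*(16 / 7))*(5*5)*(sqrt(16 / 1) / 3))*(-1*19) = -12224600 / 147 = -83160.54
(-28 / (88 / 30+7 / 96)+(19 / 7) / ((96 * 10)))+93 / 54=-73589063 / 9696960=-7.59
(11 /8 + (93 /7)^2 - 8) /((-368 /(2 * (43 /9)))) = -2863585 /649152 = -4.41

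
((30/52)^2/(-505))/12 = -0.00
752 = 752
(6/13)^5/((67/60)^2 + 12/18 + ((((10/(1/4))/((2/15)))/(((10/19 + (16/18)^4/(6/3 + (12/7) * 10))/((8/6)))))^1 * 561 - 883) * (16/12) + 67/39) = 0.00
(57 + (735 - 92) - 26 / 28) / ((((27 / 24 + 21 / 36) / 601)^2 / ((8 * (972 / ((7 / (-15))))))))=-118751343313443840 / 82369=-1441699465981.67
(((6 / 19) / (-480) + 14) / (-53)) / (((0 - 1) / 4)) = 21279 / 20140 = 1.06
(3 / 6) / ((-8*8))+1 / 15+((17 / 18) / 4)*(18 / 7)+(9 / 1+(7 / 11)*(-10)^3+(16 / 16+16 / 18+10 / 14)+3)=-621.09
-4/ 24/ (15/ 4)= -2/ 45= -0.04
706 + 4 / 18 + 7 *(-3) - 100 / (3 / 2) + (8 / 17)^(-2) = 358889 / 576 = 623.07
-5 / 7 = -0.71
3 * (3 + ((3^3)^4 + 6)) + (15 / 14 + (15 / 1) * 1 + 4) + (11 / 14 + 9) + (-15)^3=1591004.86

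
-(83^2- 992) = -5897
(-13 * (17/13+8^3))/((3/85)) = -567205/3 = -189068.33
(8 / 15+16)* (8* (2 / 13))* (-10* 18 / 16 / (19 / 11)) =-32736 / 247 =-132.53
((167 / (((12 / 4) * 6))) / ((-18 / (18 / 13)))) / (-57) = 167 / 13338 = 0.01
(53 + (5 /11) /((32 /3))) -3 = 17615 /352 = 50.04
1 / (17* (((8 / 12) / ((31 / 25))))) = 93 / 850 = 0.11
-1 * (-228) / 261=76 / 87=0.87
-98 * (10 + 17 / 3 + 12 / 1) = -8134 / 3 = -2711.33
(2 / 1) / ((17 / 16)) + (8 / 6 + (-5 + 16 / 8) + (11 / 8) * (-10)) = -2761 / 204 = -13.53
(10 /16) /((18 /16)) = 5 /9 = 0.56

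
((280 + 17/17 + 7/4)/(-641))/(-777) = 377/664076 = 0.00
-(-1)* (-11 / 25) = -11 / 25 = -0.44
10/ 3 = 3.33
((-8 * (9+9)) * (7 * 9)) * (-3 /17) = 27216 /17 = 1600.94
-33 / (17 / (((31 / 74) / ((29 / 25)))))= -25575 / 36482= -0.70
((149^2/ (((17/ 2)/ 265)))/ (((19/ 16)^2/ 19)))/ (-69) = -3012231680/ 22287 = -135156.44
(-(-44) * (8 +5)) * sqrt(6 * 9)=1716 * sqrt(6)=4203.32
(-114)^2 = 12996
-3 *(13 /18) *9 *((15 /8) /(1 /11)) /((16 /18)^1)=-57915 /128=-452.46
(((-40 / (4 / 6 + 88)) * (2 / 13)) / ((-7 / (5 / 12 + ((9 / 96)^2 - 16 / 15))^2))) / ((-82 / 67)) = -44212161 / 13273661440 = -0.00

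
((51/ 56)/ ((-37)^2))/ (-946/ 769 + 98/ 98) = -13073/ 4523176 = -0.00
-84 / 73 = -1.15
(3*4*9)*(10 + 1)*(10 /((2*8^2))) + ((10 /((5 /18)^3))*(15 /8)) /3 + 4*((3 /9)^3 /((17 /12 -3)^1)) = 5257483 /13680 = 384.32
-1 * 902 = -902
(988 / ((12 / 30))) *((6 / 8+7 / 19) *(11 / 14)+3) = 268255 / 28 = 9580.54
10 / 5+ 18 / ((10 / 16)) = 154 / 5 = 30.80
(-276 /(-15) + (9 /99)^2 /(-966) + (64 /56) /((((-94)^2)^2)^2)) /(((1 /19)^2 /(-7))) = -1478972743111160495766697 /31808069174246814240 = -46496.78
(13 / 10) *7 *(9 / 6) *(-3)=-819 / 20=-40.95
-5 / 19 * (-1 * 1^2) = 5 / 19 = 0.26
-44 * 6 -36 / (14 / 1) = -1866 / 7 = -266.57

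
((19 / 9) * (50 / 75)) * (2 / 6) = 38 / 81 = 0.47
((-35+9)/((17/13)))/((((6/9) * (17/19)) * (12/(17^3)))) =-54587/4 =-13646.75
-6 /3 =-2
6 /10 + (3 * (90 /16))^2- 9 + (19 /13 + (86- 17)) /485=111577681 /403520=276.51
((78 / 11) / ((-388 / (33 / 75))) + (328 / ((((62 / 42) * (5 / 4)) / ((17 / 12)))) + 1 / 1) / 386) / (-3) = -9386179 / 43526325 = -0.22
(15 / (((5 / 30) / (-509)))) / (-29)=45810 / 29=1579.66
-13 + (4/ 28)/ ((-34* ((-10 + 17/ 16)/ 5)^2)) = -31637803/ 2433431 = -13.00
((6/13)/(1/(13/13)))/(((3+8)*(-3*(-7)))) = 2/1001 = 0.00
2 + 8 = 10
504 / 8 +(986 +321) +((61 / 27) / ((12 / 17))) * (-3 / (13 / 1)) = 1922443 / 1404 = 1369.26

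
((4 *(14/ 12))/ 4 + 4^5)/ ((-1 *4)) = -6151/ 24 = -256.29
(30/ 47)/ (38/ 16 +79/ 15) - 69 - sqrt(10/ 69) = -2970231/ 43099 - sqrt(690)/ 69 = -69.30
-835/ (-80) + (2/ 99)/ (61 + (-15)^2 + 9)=4877267/ 467280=10.44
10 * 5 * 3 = 150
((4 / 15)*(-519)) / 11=-692 / 55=-12.58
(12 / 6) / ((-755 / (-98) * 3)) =196 / 2265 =0.09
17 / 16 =1.06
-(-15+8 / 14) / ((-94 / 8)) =-404 / 329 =-1.23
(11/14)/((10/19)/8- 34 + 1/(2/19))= -418/12999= -0.03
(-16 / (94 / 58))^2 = 215296 / 2209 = 97.46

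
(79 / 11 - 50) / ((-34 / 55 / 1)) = 2355 / 34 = 69.26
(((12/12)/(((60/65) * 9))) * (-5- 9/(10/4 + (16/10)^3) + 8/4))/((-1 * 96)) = 31187/5698944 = 0.01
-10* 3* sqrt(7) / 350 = -3* sqrt(7) / 35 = -0.23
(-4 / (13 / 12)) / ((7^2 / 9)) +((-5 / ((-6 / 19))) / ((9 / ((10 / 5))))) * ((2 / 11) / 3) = -263882 / 567567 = -0.46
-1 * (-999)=999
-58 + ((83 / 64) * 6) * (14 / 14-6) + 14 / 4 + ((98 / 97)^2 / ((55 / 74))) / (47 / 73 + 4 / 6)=-62706986531 / 678953440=-92.36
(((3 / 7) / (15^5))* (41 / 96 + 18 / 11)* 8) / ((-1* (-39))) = 2179 / 9121612500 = 0.00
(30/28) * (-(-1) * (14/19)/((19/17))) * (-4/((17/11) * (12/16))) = -880/361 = -2.44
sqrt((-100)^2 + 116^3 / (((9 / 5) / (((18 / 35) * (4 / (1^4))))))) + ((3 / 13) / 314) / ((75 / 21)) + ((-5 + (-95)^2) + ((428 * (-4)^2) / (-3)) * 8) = -7901.97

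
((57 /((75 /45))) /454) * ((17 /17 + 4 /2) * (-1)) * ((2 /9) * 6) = -0.30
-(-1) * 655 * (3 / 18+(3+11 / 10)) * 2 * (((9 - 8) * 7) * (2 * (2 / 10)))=234752 / 15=15650.13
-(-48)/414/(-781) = -8/53889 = -0.00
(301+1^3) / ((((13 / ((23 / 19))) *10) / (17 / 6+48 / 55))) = 4247479 / 407550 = 10.42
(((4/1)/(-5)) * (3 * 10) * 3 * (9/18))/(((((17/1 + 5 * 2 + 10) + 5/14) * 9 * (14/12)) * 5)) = -48/2615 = -0.02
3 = 3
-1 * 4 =-4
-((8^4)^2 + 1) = -16777217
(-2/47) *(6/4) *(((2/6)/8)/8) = -0.00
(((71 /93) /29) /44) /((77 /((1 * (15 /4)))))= 355 /12183248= 0.00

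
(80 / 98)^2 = 1600 / 2401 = 0.67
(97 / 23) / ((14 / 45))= 4365 / 322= 13.56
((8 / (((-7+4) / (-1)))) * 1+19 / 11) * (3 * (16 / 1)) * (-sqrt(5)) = -2320 * sqrt(5) / 11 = -471.61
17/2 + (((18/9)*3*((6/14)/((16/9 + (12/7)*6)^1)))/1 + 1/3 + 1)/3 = 30833/3420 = 9.02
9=9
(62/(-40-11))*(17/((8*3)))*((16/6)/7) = -62/189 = -0.33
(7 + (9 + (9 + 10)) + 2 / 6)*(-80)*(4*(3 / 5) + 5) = -62752 / 3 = -20917.33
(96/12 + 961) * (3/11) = 2907/11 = 264.27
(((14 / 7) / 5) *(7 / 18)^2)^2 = 2401 / 656100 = 0.00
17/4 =4.25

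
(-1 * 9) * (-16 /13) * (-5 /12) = -60 /13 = -4.62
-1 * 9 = -9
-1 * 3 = -3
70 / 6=35 / 3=11.67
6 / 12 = 1 / 2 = 0.50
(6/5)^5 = 7776/3125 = 2.49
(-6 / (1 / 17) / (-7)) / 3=34 / 7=4.86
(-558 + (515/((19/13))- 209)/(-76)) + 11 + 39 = -184069/361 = -509.89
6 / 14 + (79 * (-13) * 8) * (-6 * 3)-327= 1032930 / 7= 147561.43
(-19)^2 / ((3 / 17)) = 6137 / 3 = 2045.67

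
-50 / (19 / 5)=-250 / 19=-13.16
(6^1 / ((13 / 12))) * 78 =432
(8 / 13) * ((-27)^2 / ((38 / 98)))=285768 / 247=1156.96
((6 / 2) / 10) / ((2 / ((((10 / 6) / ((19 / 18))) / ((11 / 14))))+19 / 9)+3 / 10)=189 / 2146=0.09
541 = 541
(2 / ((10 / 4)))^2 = 16 / 25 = 0.64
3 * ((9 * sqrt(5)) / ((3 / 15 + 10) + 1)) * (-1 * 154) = -1485 * sqrt(5) / 4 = -830.14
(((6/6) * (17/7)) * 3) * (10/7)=510/49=10.41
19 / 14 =1.36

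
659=659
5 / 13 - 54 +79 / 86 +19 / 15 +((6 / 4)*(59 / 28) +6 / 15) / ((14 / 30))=-143967133 / 3286920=-43.80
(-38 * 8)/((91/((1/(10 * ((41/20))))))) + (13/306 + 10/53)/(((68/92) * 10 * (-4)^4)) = -428809161943/2633367260160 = -0.16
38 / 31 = 1.23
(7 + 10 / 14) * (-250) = -13500 / 7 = -1928.57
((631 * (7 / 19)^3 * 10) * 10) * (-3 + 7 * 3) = 389579400 / 6859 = 56798.28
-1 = -1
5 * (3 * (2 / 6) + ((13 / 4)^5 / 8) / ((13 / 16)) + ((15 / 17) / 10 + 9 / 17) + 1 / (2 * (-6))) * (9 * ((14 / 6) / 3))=52383625 / 26112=2006.11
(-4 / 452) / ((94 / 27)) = -27 / 10622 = -0.00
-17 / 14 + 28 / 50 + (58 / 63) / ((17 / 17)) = 839 / 3150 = 0.27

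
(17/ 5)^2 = 289/ 25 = 11.56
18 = 18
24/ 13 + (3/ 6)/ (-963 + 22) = 45155/ 24466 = 1.85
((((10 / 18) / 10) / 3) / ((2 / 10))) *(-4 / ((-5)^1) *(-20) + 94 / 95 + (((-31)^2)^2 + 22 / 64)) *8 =311939917 / 456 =684078.77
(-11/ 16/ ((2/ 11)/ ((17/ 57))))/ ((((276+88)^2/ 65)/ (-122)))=627385/ 9295104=0.07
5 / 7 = 0.71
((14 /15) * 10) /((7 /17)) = 68 /3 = 22.67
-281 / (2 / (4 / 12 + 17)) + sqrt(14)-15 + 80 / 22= -80741 / 33 + sqrt(14)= -2442.96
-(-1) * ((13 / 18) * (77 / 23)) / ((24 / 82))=41041 / 4968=8.26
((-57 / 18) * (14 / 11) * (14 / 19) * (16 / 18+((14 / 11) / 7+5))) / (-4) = 4.51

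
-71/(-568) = 1/8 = 0.12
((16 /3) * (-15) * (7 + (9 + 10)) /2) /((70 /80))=-8320 /7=-1188.57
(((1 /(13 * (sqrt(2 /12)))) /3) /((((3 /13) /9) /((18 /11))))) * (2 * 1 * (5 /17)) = 180 * sqrt(6) /187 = 2.36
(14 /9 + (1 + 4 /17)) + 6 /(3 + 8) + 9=20762 /1683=12.34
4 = 4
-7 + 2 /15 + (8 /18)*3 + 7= 1.47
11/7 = 1.57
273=273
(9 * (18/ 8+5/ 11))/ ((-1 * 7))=-3.48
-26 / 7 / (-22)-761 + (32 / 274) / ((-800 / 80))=-40130656 / 52745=-760.84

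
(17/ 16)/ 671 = 0.00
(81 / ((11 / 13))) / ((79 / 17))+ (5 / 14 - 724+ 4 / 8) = -4273571 / 6083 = -702.54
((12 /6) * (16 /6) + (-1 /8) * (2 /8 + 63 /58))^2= 206870689 /7750656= 26.69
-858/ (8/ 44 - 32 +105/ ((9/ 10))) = -14157/ 1400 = -10.11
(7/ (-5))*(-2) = 14/ 5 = 2.80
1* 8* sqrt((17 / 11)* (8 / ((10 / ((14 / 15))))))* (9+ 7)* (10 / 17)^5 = 5120000* sqrt(7854) / 46855281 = 9.68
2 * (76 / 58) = 76 / 29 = 2.62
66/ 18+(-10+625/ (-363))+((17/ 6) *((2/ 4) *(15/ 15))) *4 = -289/ 121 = -2.39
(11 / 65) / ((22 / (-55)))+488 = 12677 / 26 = 487.58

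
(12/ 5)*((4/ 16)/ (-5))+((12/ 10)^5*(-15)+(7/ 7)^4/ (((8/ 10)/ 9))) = -65487/ 2500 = -26.19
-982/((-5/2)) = 1964/5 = 392.80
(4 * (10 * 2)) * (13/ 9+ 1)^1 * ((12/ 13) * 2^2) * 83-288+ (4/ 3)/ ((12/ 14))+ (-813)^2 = 84311699/ 117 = 720612.81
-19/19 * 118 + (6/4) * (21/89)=-20941/178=-117.65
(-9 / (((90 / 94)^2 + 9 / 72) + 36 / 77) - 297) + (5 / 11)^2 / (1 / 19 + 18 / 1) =-25821823424548 / 85234088555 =-302.95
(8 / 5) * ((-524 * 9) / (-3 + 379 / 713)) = 840627 / 275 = 3056.83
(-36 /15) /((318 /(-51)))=102 /265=0.38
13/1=13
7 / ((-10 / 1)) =-7 / 10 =-0.70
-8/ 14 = -4/ 7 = -0.57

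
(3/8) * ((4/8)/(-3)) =-1/16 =-0.06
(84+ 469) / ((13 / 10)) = 5530 / 13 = 425.38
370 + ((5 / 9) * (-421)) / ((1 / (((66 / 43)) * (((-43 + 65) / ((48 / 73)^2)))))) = -1329830465 / 74304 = -17897.16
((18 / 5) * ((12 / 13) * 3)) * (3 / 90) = 108 / 325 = 0.33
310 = 310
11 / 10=1.10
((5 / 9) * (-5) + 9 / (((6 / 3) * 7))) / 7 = -269 / 882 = -0.30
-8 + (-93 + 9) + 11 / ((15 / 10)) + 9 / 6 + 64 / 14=-3301 / 42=-78.60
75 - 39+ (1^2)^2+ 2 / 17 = 631 / 17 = 37.12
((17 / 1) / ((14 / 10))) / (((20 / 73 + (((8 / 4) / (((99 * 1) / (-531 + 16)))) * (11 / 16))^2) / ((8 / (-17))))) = -3027456 / 27251147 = -0.11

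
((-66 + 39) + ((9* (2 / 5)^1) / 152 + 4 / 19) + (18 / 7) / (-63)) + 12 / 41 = -20241259 / 763420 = -26.51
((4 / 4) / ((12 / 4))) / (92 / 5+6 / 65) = 65 / 3606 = 0.02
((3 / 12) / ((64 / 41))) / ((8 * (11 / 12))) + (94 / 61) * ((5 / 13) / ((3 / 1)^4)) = 10547699 / 361760256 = 0.03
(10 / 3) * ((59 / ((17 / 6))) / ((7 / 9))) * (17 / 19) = 10620 / 133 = 79.85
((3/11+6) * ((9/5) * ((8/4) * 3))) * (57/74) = 106191/2035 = 52.18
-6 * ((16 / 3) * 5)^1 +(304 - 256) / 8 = -154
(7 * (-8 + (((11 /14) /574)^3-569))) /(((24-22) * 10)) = -299430197927181 /1482694716160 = -201.95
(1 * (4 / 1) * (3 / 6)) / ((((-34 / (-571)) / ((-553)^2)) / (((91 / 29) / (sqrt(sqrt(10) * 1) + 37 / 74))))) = 15890141449 / (493 * (1 / 2 + 10^(1 / 4))) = 14147309.63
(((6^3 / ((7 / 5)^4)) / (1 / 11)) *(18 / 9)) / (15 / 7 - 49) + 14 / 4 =-644059 / 28126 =-22.90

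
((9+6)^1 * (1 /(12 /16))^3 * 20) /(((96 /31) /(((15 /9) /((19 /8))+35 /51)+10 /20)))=11342900 /26163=433.55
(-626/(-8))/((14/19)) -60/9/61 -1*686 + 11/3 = -1968457/3416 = -576.25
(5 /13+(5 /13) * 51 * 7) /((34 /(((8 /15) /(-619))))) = -1432 /410397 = -0.00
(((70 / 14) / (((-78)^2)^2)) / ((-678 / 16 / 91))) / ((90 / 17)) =-119 / 2171787228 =-0.00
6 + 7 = 13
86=86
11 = 11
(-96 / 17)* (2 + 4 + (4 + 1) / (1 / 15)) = -7776 / 17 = -457.41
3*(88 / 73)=264 / 73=3.62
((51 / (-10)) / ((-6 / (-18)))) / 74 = -153 / 740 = -0.21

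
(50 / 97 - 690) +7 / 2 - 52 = -143169 / 194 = -737.98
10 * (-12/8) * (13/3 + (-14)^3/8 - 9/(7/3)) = 35965/7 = 5137.86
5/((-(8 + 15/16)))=-80/143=-0.56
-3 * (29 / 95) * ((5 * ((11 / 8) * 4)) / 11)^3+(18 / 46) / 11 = -548907 / 38456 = -14.27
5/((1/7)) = 35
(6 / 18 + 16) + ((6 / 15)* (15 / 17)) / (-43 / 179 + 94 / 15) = 13527103 / 825231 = 16.39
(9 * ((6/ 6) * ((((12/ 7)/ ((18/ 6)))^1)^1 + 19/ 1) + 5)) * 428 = 662544/ 7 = 94649.14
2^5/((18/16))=256/9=28.44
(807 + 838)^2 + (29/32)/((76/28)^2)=31260002221/11552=2706025.12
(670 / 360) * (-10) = -335 / 18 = -18.61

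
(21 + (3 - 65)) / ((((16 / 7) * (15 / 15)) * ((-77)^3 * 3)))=41 / 3130512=0.00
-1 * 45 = -45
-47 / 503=-0.09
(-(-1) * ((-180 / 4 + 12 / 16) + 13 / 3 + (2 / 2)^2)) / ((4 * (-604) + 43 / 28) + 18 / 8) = 3269 / 202626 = 0.02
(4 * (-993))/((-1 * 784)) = 993/196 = 5.07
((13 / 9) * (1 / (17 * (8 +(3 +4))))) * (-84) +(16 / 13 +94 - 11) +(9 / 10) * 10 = 922448 / 9945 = 92.75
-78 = -78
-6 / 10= -3 / 5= -0.60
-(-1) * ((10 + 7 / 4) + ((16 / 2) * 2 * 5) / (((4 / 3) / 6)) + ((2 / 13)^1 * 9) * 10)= 20051 / 52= 385.60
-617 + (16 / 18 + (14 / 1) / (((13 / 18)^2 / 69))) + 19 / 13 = 1881974 / 1521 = 1237.33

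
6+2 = 8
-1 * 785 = -785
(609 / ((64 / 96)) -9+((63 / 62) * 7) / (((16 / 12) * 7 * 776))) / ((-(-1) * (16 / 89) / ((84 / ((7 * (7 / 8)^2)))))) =46476531135 / 589372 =78857.72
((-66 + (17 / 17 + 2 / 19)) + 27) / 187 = -720 / 3553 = -0.20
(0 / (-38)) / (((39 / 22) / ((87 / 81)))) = 0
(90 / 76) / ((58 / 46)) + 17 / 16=17647 / 8816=2.00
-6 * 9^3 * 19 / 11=-7555.09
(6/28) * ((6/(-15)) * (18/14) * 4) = -108/245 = -0.44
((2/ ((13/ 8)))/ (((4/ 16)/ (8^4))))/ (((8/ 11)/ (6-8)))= -720896/ 13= -55453.54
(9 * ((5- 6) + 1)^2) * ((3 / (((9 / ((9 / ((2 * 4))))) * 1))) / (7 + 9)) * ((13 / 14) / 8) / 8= 0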